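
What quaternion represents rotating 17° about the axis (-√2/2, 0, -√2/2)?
0.989 - 0.1045i - 0.1045k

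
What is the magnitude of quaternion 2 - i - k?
√6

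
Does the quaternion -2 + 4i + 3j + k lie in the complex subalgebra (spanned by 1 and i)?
No. The quaternion -2 + 4i + 3j + k has j-coefficient y = 3 and k-coefficient z = 1, not both zero, so it does not lie in the complex subalgebra spanned by 1 and i.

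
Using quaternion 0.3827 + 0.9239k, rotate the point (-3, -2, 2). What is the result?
(3.536, -0.707, 2)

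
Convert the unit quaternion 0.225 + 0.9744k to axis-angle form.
axis = (0, 0, 1), θ = 154°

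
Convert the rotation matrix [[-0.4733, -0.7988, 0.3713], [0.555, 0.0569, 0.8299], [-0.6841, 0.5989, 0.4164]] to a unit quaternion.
0.5 - 0.1155i + 0.5277j + 0.6769k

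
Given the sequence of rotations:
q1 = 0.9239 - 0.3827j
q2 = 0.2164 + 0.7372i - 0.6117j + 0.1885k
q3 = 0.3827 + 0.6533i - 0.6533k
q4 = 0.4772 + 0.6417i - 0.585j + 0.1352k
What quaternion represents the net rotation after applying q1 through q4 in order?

q2 · q1 = -0.0342 + 0.7532i - 0.648j - 0.108k
q3 · q2 · q1 = -0.5757 - 0.1574i - 0.6695j - 0.4423k
q4 · q3 · q2 · q1 = -0.5056 - 0.0953i + 0.2798j - 0.8106k
-0.5056 - 0.0953i + 0.2798j - 0.8106k


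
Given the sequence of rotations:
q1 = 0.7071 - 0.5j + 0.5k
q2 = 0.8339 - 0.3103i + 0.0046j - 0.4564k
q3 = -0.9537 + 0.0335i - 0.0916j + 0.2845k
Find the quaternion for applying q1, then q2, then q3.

q2 · q1 = 0.8202 - 0.4453i - 0.2585j + 0.2494k
q3 · q2 · q1 = -0.8619 + 0.5029i + 0.0364j - 0.054k
-0.8619 + 0.5029i + 0.0364j - 0.054k


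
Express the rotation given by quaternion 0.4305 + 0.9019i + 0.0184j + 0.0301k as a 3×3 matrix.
[[0.9975, 0.0073, 0.0701], [0.0591, -0.6287, -0.7754], [0.0385, 0.7776, -0.6275]]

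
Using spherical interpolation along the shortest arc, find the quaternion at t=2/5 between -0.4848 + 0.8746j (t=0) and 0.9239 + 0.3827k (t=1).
-0.7766 + 0.6027j - 0.1833k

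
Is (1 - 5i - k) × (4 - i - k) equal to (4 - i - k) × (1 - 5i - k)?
No: pq = -2 - 21i - 4j - 5k ≠ -2 - 21i + 4j - 5k = qp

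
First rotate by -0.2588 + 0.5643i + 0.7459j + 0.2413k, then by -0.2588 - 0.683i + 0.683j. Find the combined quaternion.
-0.0571 + 0.1955i - 0.205j - 0.9573k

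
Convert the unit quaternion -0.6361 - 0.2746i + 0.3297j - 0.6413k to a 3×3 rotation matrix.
[[-0.0399, -0.9969, -0.0672], [0.6348, 0.0267, -0.7722], [0.7716, -0.0735, 0.6318]]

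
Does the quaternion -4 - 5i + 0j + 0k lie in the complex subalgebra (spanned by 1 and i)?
Yes. The quaternion -4 - 5i has j- and k-coefficients y = z = 0, so it lies in the complex subalgebra spanned by 1 and i.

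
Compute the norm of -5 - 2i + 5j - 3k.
√63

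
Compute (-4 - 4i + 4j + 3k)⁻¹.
-0.0702 + 0.0702i - 0.0702j - 0.0526k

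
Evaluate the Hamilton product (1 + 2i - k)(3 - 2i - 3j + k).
8 + i - 3j - 8k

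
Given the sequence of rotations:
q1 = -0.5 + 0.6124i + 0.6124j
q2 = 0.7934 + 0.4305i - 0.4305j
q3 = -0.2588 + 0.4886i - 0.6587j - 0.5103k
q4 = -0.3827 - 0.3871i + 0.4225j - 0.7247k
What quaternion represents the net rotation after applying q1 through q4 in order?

q2 · q1 = -0.3967 + 0.2706i + 0.7011j + 0.5273k
q3 · q2 · q1 = 0.7013 - 0.2534i - 0.3159j + 0.5868k
q4 · q3 · q2 · q1 = 0.1922 - 0.1555i + 0.828j - 0.5035k
0.1922 - 0.1555i + 0.828j - 0.5035k


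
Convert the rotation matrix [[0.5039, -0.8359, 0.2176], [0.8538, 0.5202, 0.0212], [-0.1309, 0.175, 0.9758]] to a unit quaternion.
0.866 + 0.0444i + 0.1006j + 0.4878k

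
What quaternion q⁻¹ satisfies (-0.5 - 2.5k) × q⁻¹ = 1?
-0.0769 + 0.3846k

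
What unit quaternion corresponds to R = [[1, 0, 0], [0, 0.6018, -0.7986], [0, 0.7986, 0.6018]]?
0.8949 + 0.4462i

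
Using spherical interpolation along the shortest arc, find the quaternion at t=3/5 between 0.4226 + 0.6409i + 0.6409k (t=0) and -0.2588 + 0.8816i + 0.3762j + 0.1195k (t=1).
0.0221 + 0.8904i + 0.253j + 0.3778k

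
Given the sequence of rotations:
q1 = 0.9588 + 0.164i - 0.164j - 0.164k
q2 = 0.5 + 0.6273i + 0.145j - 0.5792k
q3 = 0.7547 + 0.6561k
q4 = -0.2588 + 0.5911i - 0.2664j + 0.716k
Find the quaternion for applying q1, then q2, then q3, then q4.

q2 · q1 = 0.3053 + 0.5647i + 0.0649j - 0.764k
q3 · q2 · q1 = 0.7317 + 0.3836i + 0.4195j - 0.3763k
q4 · q3 · q2 · q1 = -0.0349 + 0.1331i + 0.1936j + 0.9714k
-0.0349 + 0.1331i + 0.1936j + 0.9714k


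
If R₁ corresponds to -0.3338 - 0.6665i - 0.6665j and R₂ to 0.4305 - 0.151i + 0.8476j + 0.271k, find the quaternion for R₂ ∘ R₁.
0.3206 - 0.0559i - 0.7505j + 0.5751k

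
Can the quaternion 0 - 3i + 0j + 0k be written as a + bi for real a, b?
Yes. The quaternion -3i has j- and k-coefficients y = z = 0, so it lies in the complex subalgebra spanned by 1 and i.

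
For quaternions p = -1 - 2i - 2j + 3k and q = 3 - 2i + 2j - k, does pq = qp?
No: pq = -8i - 16j + 2k ≠ 18k = qp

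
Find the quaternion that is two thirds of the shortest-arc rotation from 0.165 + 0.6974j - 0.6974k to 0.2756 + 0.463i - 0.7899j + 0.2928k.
-0.1344 - 0.3272i + 0.8133j - 0.462k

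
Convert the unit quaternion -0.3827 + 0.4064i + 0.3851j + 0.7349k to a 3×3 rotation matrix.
[[-0.3768, 0.8755, 0.3026], [-0.2495, -0.4105, 0.8771], [0.8921, 0.255, 0.3731]]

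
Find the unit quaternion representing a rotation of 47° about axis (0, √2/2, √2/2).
0.9171 + 0.282j + 0.282k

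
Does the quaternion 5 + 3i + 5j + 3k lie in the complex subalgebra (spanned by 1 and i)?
No. The quaternion 5 + 3i + 5j + 3k has j-coefficient y = 5 and k-coefficient z = 3, not both zero, so it does not lie in the complex subalgebra spanned by 1 and i.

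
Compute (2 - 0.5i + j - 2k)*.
2 + 0.5i - j + 2k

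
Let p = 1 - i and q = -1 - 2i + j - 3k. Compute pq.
-3 - i - 2j - 4k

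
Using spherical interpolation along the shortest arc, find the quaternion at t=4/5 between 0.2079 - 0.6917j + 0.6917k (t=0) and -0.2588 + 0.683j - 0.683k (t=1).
0.2487 - 0.6849j + 0.6849k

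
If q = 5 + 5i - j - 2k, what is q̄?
5 - 5i + j + 2k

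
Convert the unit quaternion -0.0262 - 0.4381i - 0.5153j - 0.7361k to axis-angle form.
axis = (-0.4383, -0.5155, -0.7364), θ = 183°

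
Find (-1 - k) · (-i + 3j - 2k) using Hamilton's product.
-2 + 4i - 2j + 2k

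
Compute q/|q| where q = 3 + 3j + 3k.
0.5774 + 0.5774j + 0.5774k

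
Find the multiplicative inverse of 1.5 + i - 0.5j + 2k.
0.2 - 0.1333i + 0.0667j - 0.2667k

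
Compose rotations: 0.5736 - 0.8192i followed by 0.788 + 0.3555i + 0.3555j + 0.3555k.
0.7432 - 0.4416i - 0.0873j + 0.4951k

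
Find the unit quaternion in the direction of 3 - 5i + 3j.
0.4575 - 0.7625i + 0.4575j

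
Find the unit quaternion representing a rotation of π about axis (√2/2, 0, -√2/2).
0.7071i - 0.7071k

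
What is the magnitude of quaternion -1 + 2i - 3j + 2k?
√18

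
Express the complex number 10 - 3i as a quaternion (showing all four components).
10 - 3i + 0j + 0k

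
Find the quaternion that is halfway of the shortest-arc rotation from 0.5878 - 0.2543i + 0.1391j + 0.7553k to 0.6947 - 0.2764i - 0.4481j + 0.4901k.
0.6785 - 0.2808i - 0.1635j + 0.6589k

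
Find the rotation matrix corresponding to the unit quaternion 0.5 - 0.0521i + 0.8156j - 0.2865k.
[[-0.4946, 0.2015, 0.8455], [-0.3715, 0.8304, -0.4152], [-0.7857, -0.5194, -0.3358]]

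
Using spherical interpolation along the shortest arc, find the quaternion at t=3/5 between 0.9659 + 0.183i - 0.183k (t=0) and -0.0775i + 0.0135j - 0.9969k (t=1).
0.5211 + 0.0401i + 0.0102j - 0.8525k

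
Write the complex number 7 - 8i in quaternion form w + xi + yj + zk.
7 - 8i + 0j + 0k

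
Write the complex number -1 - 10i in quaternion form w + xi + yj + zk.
-1 - 10i + 0j + 0k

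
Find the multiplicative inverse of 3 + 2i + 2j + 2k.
0.1429 - 0.0952i - 0.0952j - 0.0952k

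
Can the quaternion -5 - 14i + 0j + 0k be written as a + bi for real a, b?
Yes. The quaternion -5 - 14i has j- and k-coefficients y = z = 0, so it lies in the complex subalgebra spanned by 1 and i.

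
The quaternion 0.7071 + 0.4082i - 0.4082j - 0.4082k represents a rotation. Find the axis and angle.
axis = (√3/3, -√3/3, -√3/3), θ = π/2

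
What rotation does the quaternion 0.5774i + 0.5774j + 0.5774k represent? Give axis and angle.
axis = (√3/3, √3/3, √3/3), θ = π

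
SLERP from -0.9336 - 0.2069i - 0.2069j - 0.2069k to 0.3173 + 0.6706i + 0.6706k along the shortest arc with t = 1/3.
-0.8024 - 0.4083i - 0.1508j - 0.4083k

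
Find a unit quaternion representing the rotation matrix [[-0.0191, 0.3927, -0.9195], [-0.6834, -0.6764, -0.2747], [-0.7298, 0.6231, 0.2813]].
-0.3827 - 0.5865i + 0.1239j + 0.703k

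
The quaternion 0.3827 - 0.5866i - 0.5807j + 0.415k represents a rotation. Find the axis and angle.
axis = (-0.6349, -0.6286, 0.4492), θ = 3π/4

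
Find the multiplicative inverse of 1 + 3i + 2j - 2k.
0.0556 - 0.1667i - 0.1111j + 0.1111k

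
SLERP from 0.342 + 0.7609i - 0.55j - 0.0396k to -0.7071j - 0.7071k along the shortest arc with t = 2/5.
0.2379 + 0.5293i - 0.7254j - 0.3703k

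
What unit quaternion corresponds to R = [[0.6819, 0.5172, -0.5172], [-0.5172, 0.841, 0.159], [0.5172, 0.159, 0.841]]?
0.917 - 0.282j - 0.282k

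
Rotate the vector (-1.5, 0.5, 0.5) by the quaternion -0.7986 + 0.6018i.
(-1.5, 0.618, -0.343)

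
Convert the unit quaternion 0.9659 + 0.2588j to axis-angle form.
axis = (0, 1, 0), θ = π/6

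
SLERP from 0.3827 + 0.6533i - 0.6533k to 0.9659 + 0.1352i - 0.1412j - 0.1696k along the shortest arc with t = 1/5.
0.5502 + 0.586i - 0.033j - 0.594k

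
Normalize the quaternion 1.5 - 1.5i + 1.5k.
0.5774 - 0.5774i + 0.5774k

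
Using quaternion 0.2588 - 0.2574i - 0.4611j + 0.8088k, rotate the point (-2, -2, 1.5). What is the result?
(0.847, -1.349, 2.777)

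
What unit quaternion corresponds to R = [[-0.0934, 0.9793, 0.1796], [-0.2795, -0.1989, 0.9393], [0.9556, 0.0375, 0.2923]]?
-0.5 + 0.4509i + 0.388j + 0.6294k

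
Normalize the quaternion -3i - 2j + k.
-0.8018i - 0.5345j + 0.2673k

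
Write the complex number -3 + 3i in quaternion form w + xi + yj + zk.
-3 + 3i + 0j + 0k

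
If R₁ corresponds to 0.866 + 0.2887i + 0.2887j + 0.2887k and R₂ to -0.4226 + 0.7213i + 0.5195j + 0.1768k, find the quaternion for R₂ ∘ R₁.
-0.7752 + 0.6016i + 0.1707j + 0.0894k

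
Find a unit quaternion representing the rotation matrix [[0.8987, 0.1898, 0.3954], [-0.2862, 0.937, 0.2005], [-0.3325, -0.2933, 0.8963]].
0.9659 - 0.1278i + 0.1884j - 0.1232k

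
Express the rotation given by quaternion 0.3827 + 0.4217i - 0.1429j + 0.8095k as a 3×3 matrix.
[[-0.3514, -0.7401, 0.5734], [0.4991, -0.6662, -0.5541], [0.7921, 0.0914, 0.6035]]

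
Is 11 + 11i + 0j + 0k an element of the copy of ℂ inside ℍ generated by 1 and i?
Yes. The quaternion 11 + 11i has j- and k-coefficients y = z = 0, so it lies in the complex subalgebra spanned by 1 and i.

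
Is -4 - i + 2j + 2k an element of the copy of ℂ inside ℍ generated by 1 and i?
No. The quaternion -4 - i + 2j + 2k has j-coefficient y = 2 and k-coefficient z = 2, not both zero, so it does not lie in the complex subalgebra spanned by 1 and i.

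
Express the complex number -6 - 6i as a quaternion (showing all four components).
-6 - 6i + 0j + 0k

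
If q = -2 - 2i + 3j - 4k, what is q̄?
-2 + 2i - 3j + 4k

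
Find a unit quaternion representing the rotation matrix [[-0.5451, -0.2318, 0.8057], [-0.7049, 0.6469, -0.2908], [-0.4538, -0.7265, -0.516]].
0.3827 - 0.2846i + 0.8228j - 0.3091k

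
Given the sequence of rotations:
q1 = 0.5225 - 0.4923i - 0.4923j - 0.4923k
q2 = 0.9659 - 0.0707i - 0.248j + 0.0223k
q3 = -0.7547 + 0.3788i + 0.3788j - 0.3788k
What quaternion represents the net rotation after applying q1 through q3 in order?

q2 · q1 = 0.3588 - 0.3794i - 0.6509j - 0.5511k
q3 · q2 · q1 = -0.0893 - 0.0331i + 0.9796j + 0.1772k
-0.0893 - 0.0331i + 0.9796j + 0.1772k


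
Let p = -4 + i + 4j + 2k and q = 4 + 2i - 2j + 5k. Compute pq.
-20 + 20i + 23j - 22k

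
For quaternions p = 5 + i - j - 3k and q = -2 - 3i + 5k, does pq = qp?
No: pq = 8 - 22i + 6j + 28k ≠ 8 - 12i - 2j + 34k = qp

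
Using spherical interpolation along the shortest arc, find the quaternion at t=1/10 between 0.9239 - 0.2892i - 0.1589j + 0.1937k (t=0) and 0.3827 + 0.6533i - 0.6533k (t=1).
0.9662 - 0.1843i - 0.1561j + 0.0905k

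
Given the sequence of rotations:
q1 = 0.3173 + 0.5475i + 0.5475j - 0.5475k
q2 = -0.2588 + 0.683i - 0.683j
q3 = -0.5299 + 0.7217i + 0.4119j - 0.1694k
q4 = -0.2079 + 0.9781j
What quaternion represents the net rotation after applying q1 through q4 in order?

q2 · q1 = -0.0821 + 0.449i + 0.0155j + 0.8896k
q3 · q2 · q1 = -0.1362 + 0.0719i - 0.7601j - 0.6312k
q4 · q3 · q2 · q1 = 0.7718 - 0.6323i + 0.0248j + 0.0609k
0.7718 - 0.6323i + 0.0248j + 0.0609k


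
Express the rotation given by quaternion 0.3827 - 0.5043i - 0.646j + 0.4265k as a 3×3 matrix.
[[-0.1984, 0.3251, -0.9246], [0.978, 0.1276, -0.165], [0.0643, -0.937, -0.3433]]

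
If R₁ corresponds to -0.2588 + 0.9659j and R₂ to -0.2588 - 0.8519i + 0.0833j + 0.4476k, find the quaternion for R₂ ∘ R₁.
-0.0135 - 0.2119i - 0.2715j - 0.9387k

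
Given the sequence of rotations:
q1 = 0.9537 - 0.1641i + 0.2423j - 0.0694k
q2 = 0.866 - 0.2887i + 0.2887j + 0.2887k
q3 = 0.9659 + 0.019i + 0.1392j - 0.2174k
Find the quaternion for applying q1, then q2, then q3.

q2 · q1 = 0.7286 - 0.5074i + 0.4178j + 0.1927k
q3 · q2 · q1 = 0.6971 - 0.3586i + 0.6116j + 0.1063k
0.6971 - 0.3586i + 0.6116j + 0.1063k


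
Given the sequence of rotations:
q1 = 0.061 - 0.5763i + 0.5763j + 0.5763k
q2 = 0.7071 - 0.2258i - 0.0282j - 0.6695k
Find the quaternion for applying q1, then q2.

q2 · q1 = 0.3151 - 0.0517i + 0.9217j + 0.2203k
0.3151 - 0.0517i + 0.9217j + 0.2203k


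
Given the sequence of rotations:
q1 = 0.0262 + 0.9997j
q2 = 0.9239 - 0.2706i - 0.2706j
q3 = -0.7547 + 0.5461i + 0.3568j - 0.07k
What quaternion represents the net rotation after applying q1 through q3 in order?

q2 · q1 = 0.2947 - 0.0071i + 0.9165j - 0.2705k
q3 · q2 · q1 = -0.5645 + 0.1339i - 0.4383j + 0.6866k
-0.5645 + 0.1339i - 0.4383j + 0.6866k


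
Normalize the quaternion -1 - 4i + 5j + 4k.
-0.1313 - 0.5252i + 0.6565j + 0.5252k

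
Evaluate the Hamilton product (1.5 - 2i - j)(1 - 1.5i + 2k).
-1.5 - 6.25i + 3j + 1.5k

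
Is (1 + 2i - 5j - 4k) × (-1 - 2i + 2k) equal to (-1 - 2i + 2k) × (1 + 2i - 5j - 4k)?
No: pq = 11 - 14i + 9j - 4k ≠ 11 + 6i + j + 16k = qp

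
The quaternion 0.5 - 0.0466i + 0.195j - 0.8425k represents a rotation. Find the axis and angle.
axis = (-0.0538, 0.2252, -0.9728), θ = 2π/3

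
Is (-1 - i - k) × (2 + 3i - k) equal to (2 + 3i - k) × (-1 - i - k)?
No: pq = -5i - 4j - k ≠ -5i + 4j - k = qp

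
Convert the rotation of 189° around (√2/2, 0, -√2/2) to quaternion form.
-0.0785 + 0.7049i - 0.7049k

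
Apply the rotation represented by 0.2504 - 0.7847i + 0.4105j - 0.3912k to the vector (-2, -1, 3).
(2.193, 2.433, -1.808)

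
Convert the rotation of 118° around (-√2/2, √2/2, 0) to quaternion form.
0.515 - 0.6061i + 0.6061j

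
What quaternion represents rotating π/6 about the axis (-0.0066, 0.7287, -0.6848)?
0.9659 - 0.0017i + 0.1886j - 0.1772k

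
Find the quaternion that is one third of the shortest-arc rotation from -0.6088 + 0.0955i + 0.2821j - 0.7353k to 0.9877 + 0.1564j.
-0.8272 + 0.0699i + 0.146j - 0.5381k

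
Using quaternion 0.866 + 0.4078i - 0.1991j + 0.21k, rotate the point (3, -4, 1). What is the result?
(4.428, -2.503, -0.354)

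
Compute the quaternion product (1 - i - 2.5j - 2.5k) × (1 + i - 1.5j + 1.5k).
2 - 7.5i - 5j + 3k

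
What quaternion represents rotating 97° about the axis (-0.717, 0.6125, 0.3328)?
0.6626 - 0.537i + 0.4587j + 0.2493k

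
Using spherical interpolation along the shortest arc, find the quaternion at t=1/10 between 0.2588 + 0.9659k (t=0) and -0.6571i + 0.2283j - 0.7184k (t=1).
0.2379 + 0.0733i - 0.0255j + 0.9682k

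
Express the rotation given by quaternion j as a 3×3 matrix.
[[-1, 0, 0], [0, 1, 0], [0, 0, -1]]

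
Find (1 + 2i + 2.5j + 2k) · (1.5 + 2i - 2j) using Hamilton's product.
2.5 + 9i + 5.75j - 6k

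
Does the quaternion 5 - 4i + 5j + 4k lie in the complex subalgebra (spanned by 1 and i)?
No. The quaternion 5 - 4i + 5j + 4k has j-coefficient y = 5 and k-coefficient z = 4, not both zero, so it does not lie in the complex subalgebra spanned by 1 and i.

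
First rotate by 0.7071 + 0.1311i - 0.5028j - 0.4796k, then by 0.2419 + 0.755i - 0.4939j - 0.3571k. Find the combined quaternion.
-0.3475 + 0.6229i - 0.1556j - 0.6834k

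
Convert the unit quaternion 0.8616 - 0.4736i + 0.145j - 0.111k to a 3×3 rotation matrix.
[[0.9333, 0.0539, 0.355], [-0.3286, 0.5268, 0.7839], [-0.1447, -0.8483, 0.5094]]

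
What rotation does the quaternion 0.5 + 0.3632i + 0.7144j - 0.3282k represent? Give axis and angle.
axis = (0.4194, 0.8249, -0.379), θ = 2π/3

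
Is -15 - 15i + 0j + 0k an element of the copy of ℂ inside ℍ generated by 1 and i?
Yes. The quaternion -15 - 15i has j- and k-coefficients y = z = 0, so it lies in the complex subalgebra spanned by 1 and i.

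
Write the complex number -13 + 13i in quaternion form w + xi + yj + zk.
-13 + 13i + 0j + 0k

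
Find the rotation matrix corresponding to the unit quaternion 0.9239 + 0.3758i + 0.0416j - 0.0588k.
[[0.9896, 0.1399, 0.0327], [-0.0774, 0.7106, -0.6993], [-0.1211, 0.6895, 0.7141]]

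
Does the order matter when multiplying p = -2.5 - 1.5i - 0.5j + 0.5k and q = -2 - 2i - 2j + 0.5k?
Yes: pq = 0.75 + 8.75i + 5.75j - 0.25k ≠ 0.75 + 7.25i + 6.25j - 4.25k = qp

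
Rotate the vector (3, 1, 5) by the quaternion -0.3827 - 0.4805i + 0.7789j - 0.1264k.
(-3.955, -4.272, -1.052)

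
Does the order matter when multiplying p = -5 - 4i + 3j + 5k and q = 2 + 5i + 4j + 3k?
Yes: pq = -17 - 44i + 23j - 36k ≠ -17 - 22i - 51j + 26k = qp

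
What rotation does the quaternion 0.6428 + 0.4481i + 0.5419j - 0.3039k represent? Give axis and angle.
axis = (0.585, 0.7074, -0.3967), θ = 100°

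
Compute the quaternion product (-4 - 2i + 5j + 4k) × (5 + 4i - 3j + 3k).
-9 + i + 59j - 6k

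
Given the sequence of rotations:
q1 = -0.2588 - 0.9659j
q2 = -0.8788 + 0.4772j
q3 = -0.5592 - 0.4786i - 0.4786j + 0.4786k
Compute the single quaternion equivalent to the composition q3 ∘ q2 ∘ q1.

q2 · q1 = 0.6884 + 0.7253j
q3 · q2 · q1 = -0.0378 - 0.6766i - 0.7351j - 0.0177k
-0.0378 - 0.6766i - 0.7351j - 0.0177k


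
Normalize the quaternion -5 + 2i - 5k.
-0.6804 + 0.2722i - 0.6804k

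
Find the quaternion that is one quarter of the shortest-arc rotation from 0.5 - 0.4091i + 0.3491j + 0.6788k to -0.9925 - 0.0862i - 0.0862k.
0.7009 - 0.3072i + 0.2839j + 0.5777k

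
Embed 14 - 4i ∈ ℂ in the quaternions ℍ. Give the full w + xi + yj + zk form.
14 - 4i + 0j + 0k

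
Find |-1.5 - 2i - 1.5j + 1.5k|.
3.279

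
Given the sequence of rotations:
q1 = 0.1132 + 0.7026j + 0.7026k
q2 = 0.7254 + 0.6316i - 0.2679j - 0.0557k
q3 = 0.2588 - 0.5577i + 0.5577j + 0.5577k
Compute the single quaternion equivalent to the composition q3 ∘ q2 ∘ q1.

q2 · q1 = 0.3095 - 0.0776i + 0.0356j + 0.9471k
q3 · q2 · q1 = -0.5112 + 0.3157i + 0.6667j + 0.4411k
-0.5112 + 0.3157i + 0.6667j + 0.4411k


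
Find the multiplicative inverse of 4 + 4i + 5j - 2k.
0.0656 - 0.0656i - 0.082j + 0.0328k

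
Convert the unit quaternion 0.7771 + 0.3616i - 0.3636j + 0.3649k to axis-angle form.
axis = (0.5745, -0.5777, 0.5798), θ = 78°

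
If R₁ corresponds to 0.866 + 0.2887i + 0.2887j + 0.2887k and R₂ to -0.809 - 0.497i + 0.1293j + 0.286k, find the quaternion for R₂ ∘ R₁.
-0.677 - 0.7092i + 0.1045j - 0.1667k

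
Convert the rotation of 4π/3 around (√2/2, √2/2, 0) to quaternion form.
-0.5 + 0.6124i + 0.6124j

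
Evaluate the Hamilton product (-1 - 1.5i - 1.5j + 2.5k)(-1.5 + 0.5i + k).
-0.25 + 0.25i + 5j - 4k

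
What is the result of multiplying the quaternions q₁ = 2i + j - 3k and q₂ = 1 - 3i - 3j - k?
6 - 8i + 12j - 6k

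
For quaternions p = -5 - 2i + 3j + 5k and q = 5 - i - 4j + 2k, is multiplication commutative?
No: pq = -25 + 21i + 34j + 26k ≠ -25 - 31i + 36j + 4k = qp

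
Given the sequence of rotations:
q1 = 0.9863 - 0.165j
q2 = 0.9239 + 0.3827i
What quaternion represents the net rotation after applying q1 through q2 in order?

q2 · q1 = 0.9112 + 0.3775i - 0.1524j - 0.0631k
0.9112 + 0.3775i - 0.1524j - 0.0631k


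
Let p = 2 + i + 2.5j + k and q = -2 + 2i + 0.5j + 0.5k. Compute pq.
-7.75 + 2.75i - 2.5j - 5.5k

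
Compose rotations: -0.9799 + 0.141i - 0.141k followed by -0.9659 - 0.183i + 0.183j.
0.9723 + 0.0173i - 0.2051j + 0.1104k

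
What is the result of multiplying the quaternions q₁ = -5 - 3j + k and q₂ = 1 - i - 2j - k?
-10 + 10i + 6j + 3k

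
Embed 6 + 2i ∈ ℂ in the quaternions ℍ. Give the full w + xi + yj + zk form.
6 + 2i + 0j + 0k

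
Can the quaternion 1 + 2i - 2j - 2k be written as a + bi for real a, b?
No. The quaternion 1 + 2i - 2j - 2k has j-coefficient y = -2 and k-coefficient z = -2, not both zero, so it does not lie in the complex subalgebra spanned by 1 and i.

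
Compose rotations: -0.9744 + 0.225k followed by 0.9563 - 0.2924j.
-0.9318 - 0.0658i + 0.2849j + 0.2152k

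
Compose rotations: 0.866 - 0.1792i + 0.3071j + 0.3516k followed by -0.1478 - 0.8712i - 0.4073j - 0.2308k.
-0.0779 - 0.8003i - 0.0504j - 0.5924k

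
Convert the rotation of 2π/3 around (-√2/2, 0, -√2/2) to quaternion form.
0.5 - 0.6124i - 0.6124k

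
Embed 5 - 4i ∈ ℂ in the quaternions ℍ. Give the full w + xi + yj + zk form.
5 - 4i + 0j + 0k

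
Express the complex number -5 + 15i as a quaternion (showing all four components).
-5 + 15i + 0j + 0k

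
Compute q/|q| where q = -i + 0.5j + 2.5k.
-0.3651i + 0.1826j + 0.9129k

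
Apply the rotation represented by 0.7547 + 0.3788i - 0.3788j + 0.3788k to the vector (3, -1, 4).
(0.998, -3.007, 3.996)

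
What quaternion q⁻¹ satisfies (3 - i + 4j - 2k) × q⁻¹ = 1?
0.1 + 0.0333i - 0.1333j + 0.0667k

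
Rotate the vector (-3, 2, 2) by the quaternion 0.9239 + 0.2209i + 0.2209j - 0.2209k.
(-0.782, 1.53, 3.748)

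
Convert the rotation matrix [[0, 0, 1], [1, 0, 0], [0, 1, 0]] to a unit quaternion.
0.5 + 0.5i + 0.5j + 0.5k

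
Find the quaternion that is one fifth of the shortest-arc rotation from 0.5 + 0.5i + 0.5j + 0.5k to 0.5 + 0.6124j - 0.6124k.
0.5836 + 0.4491i + 0.6139j + 0.2843k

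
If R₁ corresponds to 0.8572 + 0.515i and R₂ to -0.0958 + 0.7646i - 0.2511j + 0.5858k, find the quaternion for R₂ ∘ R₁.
-0.4759 + 0.6061i + 0.0864j + 0.6315k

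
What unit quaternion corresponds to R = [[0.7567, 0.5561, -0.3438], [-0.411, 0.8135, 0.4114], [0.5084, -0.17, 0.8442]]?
0.9239 - 0.1573i - 0.2306j - 0.2617k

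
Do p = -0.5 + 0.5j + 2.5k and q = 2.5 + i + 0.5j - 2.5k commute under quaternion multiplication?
No: pq = 4.75 - 3i + 3.5j + 7k ≠ 4.75 + 2i - 1.5j + 8k = qp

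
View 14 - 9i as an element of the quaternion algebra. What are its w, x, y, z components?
14 - 9i + 0j + 0k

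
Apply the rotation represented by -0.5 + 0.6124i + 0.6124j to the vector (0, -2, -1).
(-0.888, -1.112, 1.725)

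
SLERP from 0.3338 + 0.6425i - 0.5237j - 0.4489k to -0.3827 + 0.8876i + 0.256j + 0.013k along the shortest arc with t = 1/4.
0.1596 + 0.8366i - 0.3627j - 0.3782k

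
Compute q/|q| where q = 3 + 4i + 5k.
0.4243 + 0.5657i + 0.7071k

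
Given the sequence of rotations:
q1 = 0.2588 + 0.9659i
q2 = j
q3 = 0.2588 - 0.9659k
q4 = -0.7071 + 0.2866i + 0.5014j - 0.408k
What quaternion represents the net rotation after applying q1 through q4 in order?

q2 · q1 = 0.2588j - 0.9659k
q3 · q2 · q1 = -0.933 + 0.25i + 0.067j - 0.25k
q4 · q3 · q2 · q1 = 0.4525 - 0.5422i - 0.5455j + 0.4513k
0.4525 - 0.5422i - 0.5455j + 0.4513k


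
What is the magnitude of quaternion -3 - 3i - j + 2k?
√23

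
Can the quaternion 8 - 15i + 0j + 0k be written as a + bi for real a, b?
Yes. The quaternion 8 - 15i has j- and k-coefficients y = z = 0, so it lies in the complex subalgebra spanned by 1 and i.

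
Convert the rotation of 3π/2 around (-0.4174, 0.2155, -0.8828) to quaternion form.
-0.7071 - 0.2951i + 0.1524j - 0.6242k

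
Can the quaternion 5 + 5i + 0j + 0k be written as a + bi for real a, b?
Yes. The quaternion 5 + 5i has j- and k-coefficients y = z = 0, so it lies in the complex subalgebra spanned by 1 and i.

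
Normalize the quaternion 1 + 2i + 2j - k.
0.3162 + 0.6325i + 0.6325j - 0.3162k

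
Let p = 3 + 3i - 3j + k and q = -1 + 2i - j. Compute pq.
-12 + 4i + 2j + 2k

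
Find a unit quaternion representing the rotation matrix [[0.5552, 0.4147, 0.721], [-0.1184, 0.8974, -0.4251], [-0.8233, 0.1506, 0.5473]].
0.866 + 0.1662i + 0.4458j - 0.1539k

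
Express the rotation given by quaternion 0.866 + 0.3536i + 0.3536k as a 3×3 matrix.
[[0.7499, -0.6124, 0.2501], [0.6124, 0.4999, -0.6124], [0.2501, 0.6124, 0.7499]]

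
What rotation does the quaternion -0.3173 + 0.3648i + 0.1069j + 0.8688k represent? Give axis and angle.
axis = (0.3847, 0.1127, 0.9161), θ = 217°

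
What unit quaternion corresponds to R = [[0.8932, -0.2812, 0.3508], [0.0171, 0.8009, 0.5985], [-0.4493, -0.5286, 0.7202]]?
0.9239 - 0.305i + 0.2165j + 0.0807k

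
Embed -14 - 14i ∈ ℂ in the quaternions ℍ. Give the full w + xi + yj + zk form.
-14 - 14i + 0j + 0k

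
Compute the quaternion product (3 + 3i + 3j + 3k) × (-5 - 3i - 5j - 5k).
24 - 24i - 24j - 36k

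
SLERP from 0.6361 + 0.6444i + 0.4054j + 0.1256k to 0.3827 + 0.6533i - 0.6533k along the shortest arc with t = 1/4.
0.6218 + 0.7067i + 0.3258j - 0.088k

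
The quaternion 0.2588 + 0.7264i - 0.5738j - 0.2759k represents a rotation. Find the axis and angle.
axis = (0.752, -0.594, -0.2856), θ = 5π/6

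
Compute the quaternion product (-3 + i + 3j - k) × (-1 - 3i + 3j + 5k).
2 + 26i - 14j - 2k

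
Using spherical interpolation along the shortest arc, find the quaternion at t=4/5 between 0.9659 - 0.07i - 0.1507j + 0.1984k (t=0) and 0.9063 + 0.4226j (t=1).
0.9483 - 0.0149i + 0.3141j + 0.0423k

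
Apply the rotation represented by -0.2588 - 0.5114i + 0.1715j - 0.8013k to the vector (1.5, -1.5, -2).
(-1.091, 2.649, 0.541)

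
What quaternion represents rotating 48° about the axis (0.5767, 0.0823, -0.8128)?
0.9135 + 0.2346i + 0.0335j - 0.3306k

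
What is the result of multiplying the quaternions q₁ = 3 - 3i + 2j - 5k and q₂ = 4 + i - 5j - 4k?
5 - 42i - 24j - 19k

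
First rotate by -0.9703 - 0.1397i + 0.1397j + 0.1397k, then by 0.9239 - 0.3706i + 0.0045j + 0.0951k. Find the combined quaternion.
-0.9621 + 0.2179i + 0.1632j - 0.0144k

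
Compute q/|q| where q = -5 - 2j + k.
-0.9129 - 0.3651j + 0.1826k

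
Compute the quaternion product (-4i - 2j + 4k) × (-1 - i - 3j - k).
-6 + 18i - 6j + 6k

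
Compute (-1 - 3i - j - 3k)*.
-1 + 3i + j + 3k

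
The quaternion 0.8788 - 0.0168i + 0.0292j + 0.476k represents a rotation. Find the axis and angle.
axis = (-0.0352, 0.0612, 0.9975), θ = 57°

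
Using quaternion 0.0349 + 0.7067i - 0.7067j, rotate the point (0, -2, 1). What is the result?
(1.948, -0.052, -1.096)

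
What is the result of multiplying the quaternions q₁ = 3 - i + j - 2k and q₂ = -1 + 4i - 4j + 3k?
11 + 8i - 18j + 11k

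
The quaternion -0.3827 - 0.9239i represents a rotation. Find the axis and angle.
axis = (-1, 0, 0), θ = 5π/4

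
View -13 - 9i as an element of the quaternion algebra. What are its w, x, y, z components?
-13 - 9i + 0j + 0k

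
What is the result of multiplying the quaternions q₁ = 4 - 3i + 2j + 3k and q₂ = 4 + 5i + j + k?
26 + 7i + 30j + 3k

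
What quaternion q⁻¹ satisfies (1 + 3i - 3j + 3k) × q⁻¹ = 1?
0.0357 - 0.1071i + 0.1071j - 0.1071k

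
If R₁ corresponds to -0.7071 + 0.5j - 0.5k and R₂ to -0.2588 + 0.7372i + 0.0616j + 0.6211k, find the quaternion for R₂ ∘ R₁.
0.4627 - 0.8626i + 0.1956j + 0.0588k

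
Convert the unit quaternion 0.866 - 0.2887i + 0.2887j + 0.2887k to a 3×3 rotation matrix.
[[0.6666, -0.6667, 0.3333], [0.3333, 0.6666, 0.6667], [-0.6667, -0.3333, 0.6666]]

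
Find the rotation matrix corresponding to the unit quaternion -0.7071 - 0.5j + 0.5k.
[[0, 0.7071, 0.7071], [-0.7071, 0.5, -0.5], [-0.7071, -0.5, 0.5]]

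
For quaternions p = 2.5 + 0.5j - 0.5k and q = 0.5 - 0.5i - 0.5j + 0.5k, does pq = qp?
No: pq = 1.75 - 1.25i - 0.75j + 1.25k ≠ 1.75 - 1.25i - 1.25j + 0.75k = qp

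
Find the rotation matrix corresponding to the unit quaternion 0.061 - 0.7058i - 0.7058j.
[[0.0037, 0.9963, -0.0861], [0.9963, 0.0037, 0.0861], [0.0861, -0.0861, -0.9926]]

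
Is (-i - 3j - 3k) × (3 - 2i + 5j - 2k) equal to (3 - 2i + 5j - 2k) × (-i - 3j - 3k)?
No: pq = 7 + 18i - 5j - 20k ≠ 7 - 24i - 13j + 2k = qp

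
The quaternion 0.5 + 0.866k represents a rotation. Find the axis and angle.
axis = (0, 0, 1), θ = 2π/3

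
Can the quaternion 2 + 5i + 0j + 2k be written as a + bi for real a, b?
No. The quaternion 2 + 5i + 2k has j-coefficient y = 0 and k-coefficient z = 2, not both zero, so it does not lie in the complex subalgebra spanned by 1 and i.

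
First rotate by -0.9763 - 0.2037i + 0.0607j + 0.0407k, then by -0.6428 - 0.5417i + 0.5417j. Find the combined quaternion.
0.4843 + 0.6818i - 0.5458j + 0.0513k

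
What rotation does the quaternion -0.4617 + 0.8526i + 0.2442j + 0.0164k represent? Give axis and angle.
axis = (0.9612, 0.2753, 0.0185), θ = 235°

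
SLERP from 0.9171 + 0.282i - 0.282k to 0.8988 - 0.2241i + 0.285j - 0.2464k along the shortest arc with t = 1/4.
0.9433 + 0.1578i + 0.0753j - 0.2821k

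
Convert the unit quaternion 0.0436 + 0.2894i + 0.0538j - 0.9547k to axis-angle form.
axis = (0.2897, 0.0539, -0.9556), θ = 175°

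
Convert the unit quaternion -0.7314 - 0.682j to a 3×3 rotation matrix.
[[0.0698, 0, 0.9976], [0, 1, 0], [-0.9976, 0, 0.0698]]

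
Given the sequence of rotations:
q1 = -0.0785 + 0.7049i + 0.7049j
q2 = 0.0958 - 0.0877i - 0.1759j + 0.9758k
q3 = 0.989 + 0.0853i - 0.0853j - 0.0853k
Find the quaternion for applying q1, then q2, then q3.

q2 · q1 = 0.1783 - 0.6134i + 0.7692j - 0.0144k
q3 · q2 · q1 = 0.293 - 0.5246i + 0.7991j - 0.0162k
0.293 - 0.5246i + 0.7991j - 0.0162k


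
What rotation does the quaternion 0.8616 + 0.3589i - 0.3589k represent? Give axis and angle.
axis = (√2/2, 0, -√2/2), θ = 61°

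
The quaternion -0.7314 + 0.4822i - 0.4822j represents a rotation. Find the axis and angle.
axis = (√2/2, -√2/2, 0), θ = 274°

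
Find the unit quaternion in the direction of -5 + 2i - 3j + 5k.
-0.6299 + 0.252i - 0.378j + 0.6299k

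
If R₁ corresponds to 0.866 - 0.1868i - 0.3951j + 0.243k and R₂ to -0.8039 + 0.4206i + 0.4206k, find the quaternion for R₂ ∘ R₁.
-0.7198 + 0.6806i + 0.1368j + 0.0027k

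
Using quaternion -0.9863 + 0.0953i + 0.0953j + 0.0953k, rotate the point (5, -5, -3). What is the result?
(4.297, -6.286, -1.011)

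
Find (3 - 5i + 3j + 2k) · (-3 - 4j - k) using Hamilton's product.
5 + 20i - 26j + 11k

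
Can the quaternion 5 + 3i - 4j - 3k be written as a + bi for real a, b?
No. The quaternion 5 + 3i - 4j - 3k has j-coefficient y = -4 and k-coefficient z = -3, not both zero, so it does not lie in the complex subalgebra spanned by 1 and i.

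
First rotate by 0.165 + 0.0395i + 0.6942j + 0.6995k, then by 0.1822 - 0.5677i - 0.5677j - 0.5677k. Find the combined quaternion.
0.8437 - 0.0895i + 0.4075j - 0.3379k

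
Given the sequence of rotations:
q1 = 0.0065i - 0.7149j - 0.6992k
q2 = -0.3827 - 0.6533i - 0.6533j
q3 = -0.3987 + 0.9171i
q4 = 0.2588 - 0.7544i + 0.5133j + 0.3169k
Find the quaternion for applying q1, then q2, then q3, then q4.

q2 · q1 = -0.4628 + 0.4543i - 0.1832j + 0.7389k
q3 · q2 · q1 = -0.2321 - 0.6056i - 0.6046j - 0.4626k
q4 · q3 · q2 · q1 = -0.06 - 0.0275i - 0.8165j + 0.5737k
-0.06 - 0.0275i - 0.8165j + 0.5737k


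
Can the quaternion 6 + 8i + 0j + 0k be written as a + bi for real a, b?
Yes. The quaternion 6 + 8i has j- and k-coefficients y = z = 0, so it lies in the complex subalgebra spanned by 1 and i.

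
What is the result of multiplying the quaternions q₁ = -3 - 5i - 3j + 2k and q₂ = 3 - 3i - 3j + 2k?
-37 - 6i + 4j + 6k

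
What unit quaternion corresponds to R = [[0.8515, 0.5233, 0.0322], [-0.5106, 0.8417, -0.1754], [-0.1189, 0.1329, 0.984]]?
0.9588 + 0.0804i + 0.0394j - 0.2696k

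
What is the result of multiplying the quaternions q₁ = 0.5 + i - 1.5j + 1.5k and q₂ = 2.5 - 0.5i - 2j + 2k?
-4.25 + 2.25i - 7.5j + 2k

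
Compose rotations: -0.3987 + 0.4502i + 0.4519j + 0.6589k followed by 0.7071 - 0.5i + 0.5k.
-0.3863 + 0.2917i + 0.8741j + 0.0406k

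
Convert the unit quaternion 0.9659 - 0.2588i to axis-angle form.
axis = (-1, 0, 0), θ = π/6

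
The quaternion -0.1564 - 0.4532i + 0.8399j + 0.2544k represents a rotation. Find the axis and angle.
axis = (-0.4588, 0.8504, 0.2576), θ = 198°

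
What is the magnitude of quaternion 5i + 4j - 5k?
√66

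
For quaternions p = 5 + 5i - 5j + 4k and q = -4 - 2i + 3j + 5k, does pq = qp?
No: pq = -15 - 67i + 2j + 14k ≠ -15 + 7i + 68j + 4k = qp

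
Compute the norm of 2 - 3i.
√13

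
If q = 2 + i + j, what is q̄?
2 - i - j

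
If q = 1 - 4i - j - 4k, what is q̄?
1 + 4i + j + 4k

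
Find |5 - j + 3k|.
√35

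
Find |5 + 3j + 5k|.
√59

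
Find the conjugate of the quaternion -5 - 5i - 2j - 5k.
-5 + 5i + 2j + 5k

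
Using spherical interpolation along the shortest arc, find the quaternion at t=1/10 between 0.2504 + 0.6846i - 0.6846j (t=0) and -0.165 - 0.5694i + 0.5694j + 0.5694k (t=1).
0.2456 + 0.6841i - 0.6841j - 0.0606k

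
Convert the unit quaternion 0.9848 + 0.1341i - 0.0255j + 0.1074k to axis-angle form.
axis = (0.7721, -0.1468, 0.6183), θ = 20°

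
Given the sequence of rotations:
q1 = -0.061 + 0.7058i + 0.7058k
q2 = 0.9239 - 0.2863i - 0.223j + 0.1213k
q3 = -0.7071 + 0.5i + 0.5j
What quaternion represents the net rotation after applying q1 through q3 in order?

q2 · q1 = 0.0601 + 0.5122i + 0.3013j + 0.8021k
q3 · q2 · q1 = -0.4492 + 0.0689i - 0.584j - 0.6726k
-0.4492 + 0.0689i - 0.584j - 0.6726k


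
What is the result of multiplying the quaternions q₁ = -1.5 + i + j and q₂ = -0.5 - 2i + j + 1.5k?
1.75 + 4i - 3.5j + 0.75k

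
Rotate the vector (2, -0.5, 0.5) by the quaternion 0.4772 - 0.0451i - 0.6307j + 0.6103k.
(-1.147, 0.79, 1.6)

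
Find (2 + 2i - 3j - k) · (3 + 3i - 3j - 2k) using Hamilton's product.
-11 + 15i - 14j - 4k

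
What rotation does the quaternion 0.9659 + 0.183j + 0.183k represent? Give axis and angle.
axis = (0, √2/2, √2/2), θ = π/6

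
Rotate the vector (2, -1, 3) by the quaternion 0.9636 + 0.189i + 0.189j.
(2.878, -1.878, 1.479)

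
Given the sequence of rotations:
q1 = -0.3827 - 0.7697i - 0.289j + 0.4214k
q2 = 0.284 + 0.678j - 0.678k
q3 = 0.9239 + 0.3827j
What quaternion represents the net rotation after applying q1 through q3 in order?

q2 · q1 = 0.373 - 0.1288i + 0.1803j + 0.901k
q3 · q2 · q1 = 0.2756 + 0.2258i + 0.3093j + 0.8817k
0.2756 + 0.2258i + 0.3093j + 0.8817k


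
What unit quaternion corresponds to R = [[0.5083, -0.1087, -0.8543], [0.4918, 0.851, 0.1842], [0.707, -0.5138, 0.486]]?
0.8434 - 0.2069i - 0.4628j + 0.178k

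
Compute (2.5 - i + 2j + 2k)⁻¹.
0.1639 + 0.0656i - 0.1311j - 0.1311k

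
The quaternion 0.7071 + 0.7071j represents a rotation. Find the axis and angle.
axis = (0, 1, 0), θ = π/2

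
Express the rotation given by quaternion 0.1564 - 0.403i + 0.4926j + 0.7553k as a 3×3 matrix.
[[-0.6263, -0.6333, -0.4547], [-0.1608, -0.4658, 0.8702], [-0.7629, 0.6181, 0.1899]]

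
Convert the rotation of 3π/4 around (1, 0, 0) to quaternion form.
0.3827 + 0.9239i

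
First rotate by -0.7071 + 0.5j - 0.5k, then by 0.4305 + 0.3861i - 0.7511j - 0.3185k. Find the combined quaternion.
-0.0881 + 0.2618i + 0.9394j + 0.203k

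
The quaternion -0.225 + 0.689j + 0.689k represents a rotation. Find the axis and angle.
axis = (0, √2/2, √2/2), θ = 206°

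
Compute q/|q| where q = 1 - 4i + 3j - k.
0.1925 - 0.7698i + 0.5774j - 0.1925k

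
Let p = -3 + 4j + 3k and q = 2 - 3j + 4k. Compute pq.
-6 + 25i + 17j - 6k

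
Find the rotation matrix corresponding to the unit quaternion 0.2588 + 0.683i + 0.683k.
[[0.067, -0.3535, 0.933], [0.3535, -0.866, -0.3535], [0.933, 0.3535, 0.067]]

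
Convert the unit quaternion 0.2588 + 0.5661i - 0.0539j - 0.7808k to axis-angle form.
axis = (0.5861, -0.0558, -0.8083), θ = 5π/6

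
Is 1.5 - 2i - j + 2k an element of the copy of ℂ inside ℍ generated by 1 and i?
No. The quaternion 1.5 - 2i - j + 2k has j-coefficient y = -1 and k-coefficient z = 2, not both zero, so it does not lie in the complex subalgebra spanned by 1 and i.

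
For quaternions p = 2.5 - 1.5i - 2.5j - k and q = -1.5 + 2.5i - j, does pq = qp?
No: pq = -2.5 + 7.5i - 1.25j + 9.25k ≠ -2.5 + 9.5i + 3.75j - 6.25k = qp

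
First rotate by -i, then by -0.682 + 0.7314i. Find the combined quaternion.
0.7314 + 0.682i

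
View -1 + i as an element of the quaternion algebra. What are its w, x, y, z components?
-1 + i + 0j + 0k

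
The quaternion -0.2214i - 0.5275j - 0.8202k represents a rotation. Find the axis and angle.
axis = (-0.2214, -0.5275, -0.8202), θ = π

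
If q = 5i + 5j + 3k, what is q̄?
-5i - 5j - 3k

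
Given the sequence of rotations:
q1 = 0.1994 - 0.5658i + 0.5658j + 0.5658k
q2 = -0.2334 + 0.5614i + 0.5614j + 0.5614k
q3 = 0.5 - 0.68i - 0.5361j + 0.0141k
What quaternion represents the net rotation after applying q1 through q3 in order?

q2 · q1 = -0.3642 + 0.244i - 0.6554j + 0.6152k
q3 · q2 · q1 = -0.3762 + 0.0491i + 0.2893j + 0.8789k
-0.3762 + 0.0491i + 0.2893j + 0.8789k


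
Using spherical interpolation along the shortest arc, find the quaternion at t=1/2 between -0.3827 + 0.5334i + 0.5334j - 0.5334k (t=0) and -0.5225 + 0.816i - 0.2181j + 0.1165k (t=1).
-0.5303 + 0.7906i + 0.1847j - 0.2442k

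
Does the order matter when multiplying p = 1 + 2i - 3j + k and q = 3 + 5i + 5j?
Yes: pq = 8 + 6i + j + 28k ≠ 8 + 16i - 9j - 22k = qp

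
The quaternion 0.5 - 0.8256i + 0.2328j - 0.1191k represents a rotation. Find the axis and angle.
axis = (-0.9533, 0.2688, -0.1375), θ = 2π/3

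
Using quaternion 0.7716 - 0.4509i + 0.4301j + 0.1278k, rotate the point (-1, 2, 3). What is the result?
(-0.122, 3.729, 0.277)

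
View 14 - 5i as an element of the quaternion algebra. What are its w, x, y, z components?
14 - 5i + 0j + 0k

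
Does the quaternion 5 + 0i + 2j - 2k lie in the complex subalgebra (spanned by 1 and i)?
No. The quaternion 5 + 2j - 2k has j-coefficient y = 2 and k-coefficient z = -2, not both zero, so it does not lie in the complex subalgebra spanned by 1 and i.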